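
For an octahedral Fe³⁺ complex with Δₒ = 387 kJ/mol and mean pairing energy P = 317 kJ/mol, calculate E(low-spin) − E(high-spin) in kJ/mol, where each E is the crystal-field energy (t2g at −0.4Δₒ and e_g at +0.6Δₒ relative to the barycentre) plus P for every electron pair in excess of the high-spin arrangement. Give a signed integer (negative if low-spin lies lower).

Fe³⁺: group 8, so d-count = 8 − 3 = 5.
In the high-spin limit (t2g^3 e_g^2) the orbital term is 0.0Δₒ = 0 kJ/mol, with no excess pairing.
Low-spin t2g^5 e_g^0 gives -2.0Δₒ = -774 kJ/mol, but forming 2 extra pairs costs 2P = 634 kJ/mol, so E(LS) = -774 + 634 = -140 kJ/mol.
E(LS) − E(HS) = -140 − (0) = -140 kJ/mol.

-140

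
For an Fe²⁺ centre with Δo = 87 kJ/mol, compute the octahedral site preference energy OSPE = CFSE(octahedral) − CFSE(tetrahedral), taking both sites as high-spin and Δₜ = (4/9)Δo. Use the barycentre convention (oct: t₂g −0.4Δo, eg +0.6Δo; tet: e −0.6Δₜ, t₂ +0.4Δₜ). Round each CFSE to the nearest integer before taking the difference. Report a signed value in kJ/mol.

Group 8 minus oxidation state +2 gives a d⁶ configuration for Fe²⁺.
Octahedral high-spin t₂g⁴ eg²: CFSE = -0.4 × 87 = -35 kJ/mol.
Tetrahedral: e³ t₂³, CFSE = 3(−0.6) + 3(+0.4) = -0.6Δₜ = -0.6 × (4/9) × 87 = -23 kJ/mol.
OSPE = -35 − (-23) = -12 kJ/mol.

-12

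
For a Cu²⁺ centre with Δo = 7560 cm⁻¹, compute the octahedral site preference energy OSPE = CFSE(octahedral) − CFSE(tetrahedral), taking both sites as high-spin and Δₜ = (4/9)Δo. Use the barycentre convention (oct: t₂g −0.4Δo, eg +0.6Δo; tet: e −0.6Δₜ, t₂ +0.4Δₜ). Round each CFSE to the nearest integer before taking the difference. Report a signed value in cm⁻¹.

Cu²⁺: group 11, so d-count = 11 − 2 = 9.
Octahedral high-spin t₂g⁶ eg³: CFSE = -0.6 × 7560 = -4536 cm⁻¹.
In a tetrahedral site the filling is e⁴ t₂⁵: CFSE(tet) = -0.4Δₜ = -0.4 × (4/9)(7560) = -1344 cm⁻¹.
OSPE = CFSE(oct) − CFSE(tet) = -4536 − (-1344) = -3192 cm⁻¹.

-3192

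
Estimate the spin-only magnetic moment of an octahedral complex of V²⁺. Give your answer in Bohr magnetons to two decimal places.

V²⁺: group 5, so d-count = 5 − 2 = 3.
For octahedral d³ the high- and low-spin configurations coincide.
Configuration: t₂g³ eg⁰ → 3 unpaired electrons.
μ(spin-only) = √[3(3+2)] = √15 ≈ 3.87 Bohr magnetons.

3.87 Bohr magnetons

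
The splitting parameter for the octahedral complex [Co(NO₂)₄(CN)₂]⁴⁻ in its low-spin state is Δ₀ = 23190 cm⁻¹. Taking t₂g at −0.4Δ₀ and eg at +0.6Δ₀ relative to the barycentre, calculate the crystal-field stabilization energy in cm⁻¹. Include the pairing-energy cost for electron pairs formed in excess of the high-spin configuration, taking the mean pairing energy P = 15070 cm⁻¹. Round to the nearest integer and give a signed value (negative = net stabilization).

Ligand charges: 4×(-1) from NO₂⁻ and 2×(-1) from CN⁻ sum to -6; with overall charge -4, Co is +2.
Co²⁺: group 9, so d-count = 9 − 2 = 7.
Electron filling gives t₂g⁶ eg¹.
The orbital stabilization is -1.8Δ₀ = -1.8 × 23190 = -41742 cm⁻¹.
Relative to high-spin t₂g⁵ eg² (2 paired), the low-spin configuration has 1 additional pair, contributing +1 × 15070 = +15070 cm⁻¹.
Net CFSE = -41742 + 15070 = -26672 cm⁻¹.

-26672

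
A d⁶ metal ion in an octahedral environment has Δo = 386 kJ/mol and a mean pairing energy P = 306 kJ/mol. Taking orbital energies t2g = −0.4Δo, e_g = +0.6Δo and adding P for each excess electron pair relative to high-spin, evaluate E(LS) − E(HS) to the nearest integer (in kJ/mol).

-160

High-spin d⁶ fills as t2g^4 e_g^2 with CFSE 4(−0.4) + 2(+0.6) = -0.4Δo = -154 kJ/mol.
Low-spin t2g^6 e_g^0 gives -2.4Δo = -926 kJ/mol, but forming 2 extra pairs costs 2P = 612 kJ/mol, so E(LS) = -926 + 612 = -314 kJ/mol.
E(LS) − E(HS) = -314 − (-154) = -160 kJ/mol.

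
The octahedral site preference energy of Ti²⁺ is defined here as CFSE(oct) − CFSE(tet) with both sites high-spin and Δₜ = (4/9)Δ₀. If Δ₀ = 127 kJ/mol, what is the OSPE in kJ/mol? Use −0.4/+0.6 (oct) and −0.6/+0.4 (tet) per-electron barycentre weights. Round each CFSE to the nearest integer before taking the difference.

-34

Group 4 minus oxidation state +2 gives a d² configuration for Ti²⁺.
In an octahedral site d² (HS) is t₂g² eg⁰, giving CFSE(oct) = -0.8Δ₀ = -102 kJ/mol.
Tetrahedral: e² t₂⁰, CFSE = 2(−0.6) + 0(+0.4) = -1.2Δₜ = -1.2 × (4/9) × 127 = -68 kJ/mol.
OSPE = -102 − (-68) = -34 kJ/mol.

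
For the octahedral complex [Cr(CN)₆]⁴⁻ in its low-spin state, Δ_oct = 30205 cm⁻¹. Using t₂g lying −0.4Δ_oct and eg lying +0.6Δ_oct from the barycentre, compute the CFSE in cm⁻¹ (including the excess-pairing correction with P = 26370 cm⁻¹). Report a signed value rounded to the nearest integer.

Each CN⁻ contributes -1; 6 × (-1) = -6. With overall charge -4, Cr is in the +2 oxidation state.
Cr sits in group 6; removing 2 electrons leaves Cr²⁺ with 6 − 2 = 4 d electrons.
Electron filling gives t₂g⁴ eg⁰.
CFSE(orbital) = 4×(-0.4Δ_oct) + 0×(0.6Δ_oct) = -1.6Δ_oct; with Δ_oct = 30205 cm⁻¹ that is -48328 cm⁻¹.
Pairing penalty: 1 pair vs 0 in the high-spin reference → 1 extra × P = 26370 cm⁻¹.
Net CFSE = -48328 + 26370 = -21958 cm⁻¹.

-21958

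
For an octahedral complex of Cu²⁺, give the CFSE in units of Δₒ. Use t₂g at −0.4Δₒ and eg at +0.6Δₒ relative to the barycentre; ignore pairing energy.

-0.6 Δₒ

Cu²⁺: group 11, so d-count = 11 − 2 = 9.
Configuration: t₂g⁶ eg³.
CFSE = 6(-0.4Δₒ) + 3(0.6Δₒ) = -2.4Δₒ + 1.8Δₒ = -0.6Δₒ.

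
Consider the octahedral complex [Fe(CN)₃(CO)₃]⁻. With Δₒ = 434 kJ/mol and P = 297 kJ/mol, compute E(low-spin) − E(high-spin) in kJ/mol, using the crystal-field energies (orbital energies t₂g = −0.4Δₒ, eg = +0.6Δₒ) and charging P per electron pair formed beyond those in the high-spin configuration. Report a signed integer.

Ligand charges: 3×(-1) from CN⁻ and 3×(+0) from CO sum to -3; with overall charge -1, Fe is +2.
Group 8 minus oxidation state +2 gives a d⁶ configuration for Fe²⁺.
High-spin d⁶ fills as t₂g⁴ eg² with CFSE 4(−0.4) + 2(+0.6) = -0.4Δₒ = -174 kJ/mol.
Low-spin: t₂g⁶ eg⁰, orbital CFSE = -2.4Δₒ = -1042 kJ/mol; plus 2 excess pairs × P = +594 kJ/mol; total -448 kJ/mol.
E(LS) − E(HS) = -448 − (-174) = -274 kJ/mol.

-274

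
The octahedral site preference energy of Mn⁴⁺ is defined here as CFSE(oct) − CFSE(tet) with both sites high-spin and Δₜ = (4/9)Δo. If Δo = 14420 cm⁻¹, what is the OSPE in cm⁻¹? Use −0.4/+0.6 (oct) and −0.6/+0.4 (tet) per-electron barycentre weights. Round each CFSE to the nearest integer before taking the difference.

-12177

Group 7 minus oxidation state +4 gives a d³ configuration for Mn⁴⁺.
In an octahedral site d³ (HS) is t2g^3 e_g^0, giving CFSE(oct) = -1.2Δo = -17304 cm⁻¹.
Tetrahedral e^2 t2^1 gives -0.8Δₜ = -0.8 × (4/9) × 14420 = -5127 cm⁻¹.
OSPE = CFSE(oct) − CFSE(tet) = -17304 − (-5127) = -12177 cm⁻¹.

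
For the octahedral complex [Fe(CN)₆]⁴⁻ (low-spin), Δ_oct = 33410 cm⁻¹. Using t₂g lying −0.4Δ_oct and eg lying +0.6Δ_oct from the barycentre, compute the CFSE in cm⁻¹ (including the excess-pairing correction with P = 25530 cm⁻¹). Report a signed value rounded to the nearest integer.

Each CN⁻ contributes -1; 6 × (-1) = -6. With overall charge -4, Fe is in the +2 oxidation state.
Fe sits in group 8; removing 2 electrons leaves Fe²⁺ with 8 − 2 = 6 d electrons.
The d⁶ electrons fill as t₂g⁶ eg⁰.
The orbital stabilization is -2.4Δ_oct = -2.4 × 33410 = -80184 cm⁻¹.
High-spin d⁶ would be t₂g⁴ eg² with 1 pair; low-spin has 3, so 2 excess pairs cost +2P = +51060 cm⁻¹.
Net CFSE = -80184 + 51060 = -29124 cm⁻¹.

-29124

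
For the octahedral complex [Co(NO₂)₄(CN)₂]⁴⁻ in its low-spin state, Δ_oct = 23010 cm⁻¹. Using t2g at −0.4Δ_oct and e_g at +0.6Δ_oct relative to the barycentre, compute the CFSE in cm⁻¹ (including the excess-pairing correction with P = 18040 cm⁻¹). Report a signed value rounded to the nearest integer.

-23378

Ligand charges: 4×(-1) from NO₂⁻ and 2×(-1) from CN⁻ sum to -6; with overall charge -4, Co is +2.
Co sits in group 9; removing 2 electrons leaves Co²⁺ with 9 − 2 = 7 d electrons.
Configuration: t2g^6 e_g^1.
CFSE(orbital) = 6×(-0.4Δ_oct) + 1×(0.6Δ_oct) = -1.8Δ_oct; with Δ_oct = 23010 cm⁻¹ that is -41418 cm⁻¹.
High-spin d⁷ would be t2g^5 e_g^2 with 2 pairs; low-spin has 3, so 1 excess pair costs +1P = +18040 cm⁻¹.
Net CFSE = -41418 + 18040 = -23378 cm⁻¹.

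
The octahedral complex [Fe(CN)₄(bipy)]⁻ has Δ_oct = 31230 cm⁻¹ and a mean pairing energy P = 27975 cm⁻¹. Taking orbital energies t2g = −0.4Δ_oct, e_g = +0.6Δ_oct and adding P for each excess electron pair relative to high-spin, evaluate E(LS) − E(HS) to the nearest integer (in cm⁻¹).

Ligand charges: 4×(-1) from CN⁻ and 1×(+0) from bipy sum to -4; with overall charge -1, Fe is +3.
Fe is in group 8, so Fe³⁺ is d⁵ (8 − 3 = 5).
High-spin: t2g^3 e_g^2, CFSE = 0.0Δ_oct = 0 cm⁻¹.
Low-spin: t2g^5 e_g^0, orbital CFSE = -2.0Δ_oct = -62460 cm⁻¹; plus 2 excess pairs × P = +55950 cm⁻¹; total -6510 cm⁻¹.
Thus E(LS) − E(HS) = -6510 cm⁻¹.

-6510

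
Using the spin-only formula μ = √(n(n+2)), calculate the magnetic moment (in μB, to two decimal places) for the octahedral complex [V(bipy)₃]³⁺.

bipy is neutral, so the +3 overall charge sits on V: oxidation state +3.
V sits in group 5; removing 3 electrons leaves V³⁺ with 5 − 3 = 2 d electrons.
Configuration: t₂g² eg⁰ → 2 unpaired electrons.
μ(spin-only) = √[2(2+2)] = √8 ≈ 2.83 μB.

2.83 μB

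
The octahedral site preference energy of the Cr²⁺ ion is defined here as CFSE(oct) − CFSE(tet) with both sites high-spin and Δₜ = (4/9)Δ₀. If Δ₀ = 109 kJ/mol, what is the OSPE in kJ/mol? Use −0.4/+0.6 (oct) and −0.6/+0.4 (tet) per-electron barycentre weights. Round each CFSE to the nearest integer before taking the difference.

-46

Cr sits in group 6; removing 2 electrons leaves Cr²⁺ with 6 − 2 = 4 d electrons.
Octahedral high-spin t₂g³ eg¹: CFSE = -0.6 × 109 = -65 kJ/mol.
Tetrahedral e² t₂² gives -0.4Δₜ = -0.4 × (4/9) × 109 = -19 kJ/mol.
OSPE = -65 − (-19) = -46 kJ/mol.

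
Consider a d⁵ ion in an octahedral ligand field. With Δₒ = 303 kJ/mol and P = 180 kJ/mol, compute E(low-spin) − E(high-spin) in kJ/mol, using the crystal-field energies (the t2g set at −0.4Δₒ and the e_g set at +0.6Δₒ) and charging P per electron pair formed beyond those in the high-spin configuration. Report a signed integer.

High-spin: t2g^3 e_g^2, CFSE = 0.0Δₒ = 0 kJ/mol.
For low-spin the configuration is t2g^5 e_g^0: orbital energy -2.0 × 303 = -606 kJ/mol, and 2 additional pairs relative to high-spin add 360 kJ/mol, giving -246 kJ/mol.
E(LS) − E(HS) = -246 − (0) = -246 kJ/mol.

-246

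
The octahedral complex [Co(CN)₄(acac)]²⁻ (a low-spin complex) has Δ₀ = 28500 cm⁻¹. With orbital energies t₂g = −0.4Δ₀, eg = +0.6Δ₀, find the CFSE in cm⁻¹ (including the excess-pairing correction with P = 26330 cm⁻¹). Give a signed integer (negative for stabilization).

Ligand charges: 4×(-1) from CN⁻ and 1×(-1) from acac⁻ sum to -5; with overall charge -2, Co is +3.
Co³⁺: group 9, so d-count = 9 − 3 = 6.
Configuration: t₂g⁶ eg⁰.
Orbital CFSE = 6(-0.4) + 0(0.6) = -2.4Δ₀ = -2.4 × 28500 = -68400 cm⁻¹.
High-spin d⁶ would be t₂g⁴ eg² with 1 pair; low-spin has 3, so 2 excess pairs cost +2P = +52660 cm⁻¹.
Combining: -68400 + 52660 = -15740 cm⁻¹.

-15740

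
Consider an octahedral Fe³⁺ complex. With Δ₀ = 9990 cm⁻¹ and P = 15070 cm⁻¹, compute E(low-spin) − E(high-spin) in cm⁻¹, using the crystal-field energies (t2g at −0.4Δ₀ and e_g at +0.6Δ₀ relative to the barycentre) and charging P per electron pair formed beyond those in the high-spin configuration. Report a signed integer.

Fe³⁺: group 8, so d-count = 8 − 3 = 5.
In the high-spin limit (t2g^3 e_g^2) the orbital term is 0.0Δ₀ = 0 cm⁻¹, with no excess pairing.
For low-spin the configuration is t2g^5 e_g^0: orbital energy -2.0 × 9990 = -19980 cm⁻¹, and 2 additional pairs relative to high-spin add 30140 cm⁻¹, giving 10160 cm⁻¹.
The difference is 10160 − (0) = 10160 cm⁻¹, so high-spin lies lower.

10160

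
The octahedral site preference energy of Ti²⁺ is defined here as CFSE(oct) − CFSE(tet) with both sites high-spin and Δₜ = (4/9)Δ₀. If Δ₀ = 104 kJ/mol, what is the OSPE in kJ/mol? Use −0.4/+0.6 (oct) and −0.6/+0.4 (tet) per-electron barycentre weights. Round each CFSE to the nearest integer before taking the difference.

-28

Ti is in group 4, so Ti²⁺ is d² (4 − 2 = 2).
Octahedral (high-spin): t₂g² eg⁰, CFSE = 2(−0.4) + 0(+0.6) = -0.8Δ₀ = -0.8 × 104 = -83 kJ/mol.
In a tetrahedral site the filling is e² t₂⁰: CFSE(tet) = -1.2Δₜ = -1.2 × (4/9)(104) = -55 kJ/mol.
OSPE = CFSE(oct) − CFSE(tet) = -83 − (-55) = -28 kJ/mol.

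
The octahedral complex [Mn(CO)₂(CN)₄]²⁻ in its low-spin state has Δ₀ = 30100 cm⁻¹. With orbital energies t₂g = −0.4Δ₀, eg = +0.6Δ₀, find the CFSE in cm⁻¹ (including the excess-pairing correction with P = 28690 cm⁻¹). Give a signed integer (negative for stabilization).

Ligand charges: 2×(+0) from CO and 4×(-1) from CN⁻ sum to -4; with overall charge -2, Mn is +2.
Mn²⁺: group 7, so d-count = 7 − 2 = 5.
Electron filling gives t₂g⁵ eg⁰.
Orbital CFSE = 5(-0.4) + 0(0.6) = -2.0Δ₀ = -2.0 × 30100 = -60200 cm⁻¹.
Relative to high-spin t₂g³ eg² (0 paired), the low-spin configuration has 2 additional pairs, contributing +2 × 28690 = +57380 cm⁻¹.
Net CFSE = -60200 + 57380 = -2820 cm⁻¹.

-2820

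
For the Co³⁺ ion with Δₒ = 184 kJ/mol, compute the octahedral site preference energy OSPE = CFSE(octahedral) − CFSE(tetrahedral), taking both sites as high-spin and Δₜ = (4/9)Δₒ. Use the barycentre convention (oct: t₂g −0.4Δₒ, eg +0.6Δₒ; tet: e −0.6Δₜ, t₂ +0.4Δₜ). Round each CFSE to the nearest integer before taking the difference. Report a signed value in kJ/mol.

Co³⁺: group 9, so d-count = 9 − 3 = 6.
Octahedral (high-spin): t₂g⁴ eg², CFSE = 4(−0.4) + 2(+0.6) = -0.4Δₒ = -0.4 × 184 = -74 kJ/mol.
Tetrahedral e³ t₂³ gives -0.6Δₜ = -0.6 × (4/9) × 184 = -49 kJ/mol.
Subtracting, OSPE = -74 − (-49) = -25 kJ/mol.

-25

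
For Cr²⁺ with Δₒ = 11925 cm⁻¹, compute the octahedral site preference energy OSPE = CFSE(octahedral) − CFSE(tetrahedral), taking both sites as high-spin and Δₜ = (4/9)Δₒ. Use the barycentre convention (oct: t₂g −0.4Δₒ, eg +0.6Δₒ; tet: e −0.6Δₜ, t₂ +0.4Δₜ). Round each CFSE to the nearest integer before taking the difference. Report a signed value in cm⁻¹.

Cr sits in group 6; removing 2 electrons leaves Cr²⁺ with 6 − 2 = 4 d electrons.
Octahedral high-spin t2g^3 e_g^1: CFSE = -0.6 × 11925 = -7155 cm⁻¹.
In a tetrahedral site the filling is e^2 t2^2: CFSE(tet) = -0.4Δₜ = -0.4 × (4/9)(11925) = -2120 cm⁻¹.
OSPE = -7155 − (-2120) = -5035 cm⁻¹.

-5035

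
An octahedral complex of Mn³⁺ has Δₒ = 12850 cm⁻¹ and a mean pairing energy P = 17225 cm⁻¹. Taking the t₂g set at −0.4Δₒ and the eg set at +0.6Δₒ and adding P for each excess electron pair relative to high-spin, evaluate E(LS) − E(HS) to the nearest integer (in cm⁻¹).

4375

Group 7 minus oxidation state +3 gives a d⁴ configuration for Mn³⁺.
High-spin d⁴ fills as t₂g³ eg¹ with CFSE 3(−0.4) + 1(+0.6) = -0.6Δₒ = -7710 cm⁻¹.
Low-spin t₂g⁴ eg⁰ gives -1.6Δₒ = -20560 cm⁻¹, but forming 1 extra pair costs 1P = 17225 cm⁻¹, so E(LS) = -20560 + 17225 = -3335 cm⁻¹.
The difference is -3335 − (-7710) = 4375 cm⁻¹, so high-spin lies lower.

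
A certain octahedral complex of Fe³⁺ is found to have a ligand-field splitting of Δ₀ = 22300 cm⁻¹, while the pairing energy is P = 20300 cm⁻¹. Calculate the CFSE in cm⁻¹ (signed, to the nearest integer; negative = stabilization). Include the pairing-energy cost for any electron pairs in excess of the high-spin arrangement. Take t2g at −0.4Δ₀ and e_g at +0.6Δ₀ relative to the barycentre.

-4000

Fe³⁺: group 8, so d-count = 8 − 3 = 5.
Δ₀ > P, so pairing is preferred: the ground state is low-spin.
That gives t2g^5 e_g^0.
Orbital CFSE = -2.0Δ₀ = -2.0 × 22300 = -44600 cm⁻¹.
Excess pairs vs high-spin: 2 − 0 = 2; pairing cost = +40600 cm⁻¹.
Net CFSE = -44600 + 40600 = -4000 cm⁻¹.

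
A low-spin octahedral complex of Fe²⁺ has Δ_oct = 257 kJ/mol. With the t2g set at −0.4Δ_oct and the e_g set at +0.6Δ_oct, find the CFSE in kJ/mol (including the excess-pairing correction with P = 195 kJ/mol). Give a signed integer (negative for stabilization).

-227

Fe is in group 8, so Fe²⁺ is d⁶ (8 − 2 = 6).
Configuration: t2g^6 e_g^0.
The orbital stabilization is -2.4Δ_oct = -2.4 × 257 = -617 kJ/mol.
Pairing penalty: 3 pairs vs 1 in the high-spin reference → 2 extra × P = 390 kJ/mol.
Net CFSE = -617 + 390 = -227 kJ/mol.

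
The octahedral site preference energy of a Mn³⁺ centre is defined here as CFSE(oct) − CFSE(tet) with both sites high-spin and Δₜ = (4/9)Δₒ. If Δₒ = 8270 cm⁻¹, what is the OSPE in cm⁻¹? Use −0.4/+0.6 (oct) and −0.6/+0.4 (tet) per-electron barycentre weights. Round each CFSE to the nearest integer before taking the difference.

Mn³⁺: group 7, so d-count = 7 − 3 = 4.
In an octahedral site d⁴ (HS) is t2g^3 e_g^1, giving CFSE(oct) = -0.6Δₒ = -4962 cm⁻¹.
Tetrahedral e^2 t2^2 gives -0.4Δₜ = -0.4 × (4/9) × 8270 = -1470 cm⁻¹.
OSPE = -4962 − (-1470) = -3492 cm⁻¹.

-3492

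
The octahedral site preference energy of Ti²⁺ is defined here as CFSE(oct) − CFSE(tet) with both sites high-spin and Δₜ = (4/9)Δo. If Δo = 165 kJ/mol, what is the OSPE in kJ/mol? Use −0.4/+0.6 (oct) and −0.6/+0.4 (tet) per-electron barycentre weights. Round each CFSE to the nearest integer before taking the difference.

Ti sits in group 4; removing 2 electrons leaves Ti²⁺ with 4 − 2 = 2 d electrons.
Octahedral high-spin t2g^2 e_g^0: CFSE = -0.8 × 165 = -132 kJ/mol.
In a tetrahedral site the filling is e^2 t2^0: CFSE(tet) = -1.2Δₜ = -1.2 × (4/9)(165) = -88 kJ/mol.
Subtracting, OSPE = -132 − (-88) = -44 kJ/mol.

-44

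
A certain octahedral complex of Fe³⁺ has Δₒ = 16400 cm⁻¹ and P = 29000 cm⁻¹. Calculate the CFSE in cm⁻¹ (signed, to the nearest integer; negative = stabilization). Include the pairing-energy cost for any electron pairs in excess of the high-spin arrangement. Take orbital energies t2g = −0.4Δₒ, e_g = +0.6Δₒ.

Fe is in group 8, so Fe³⁺ is d⁵ (8 − 3 = 5).
Δₒ < P, so pairing is avoided: the ground state is high-spin.
Configuration: t2g^3 e_g^2.
Orbital CFSE = 0.0Δₒ = 0.0 × 16400 = 0 cm⁻¹.
High-spin has no excess pairs, so no pairing correction applies.

0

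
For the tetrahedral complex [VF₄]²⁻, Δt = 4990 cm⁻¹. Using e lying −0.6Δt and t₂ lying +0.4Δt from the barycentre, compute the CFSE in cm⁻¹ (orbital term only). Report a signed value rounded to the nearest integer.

-3992

Each F⁻ contributes -1; 4 × (-1) = -4. With overall charge -2, V is in the +2 oxidation state.
V is in group 5, so V²⁺ is d³ (5 − 2 = 3).
With tetrahedral geometry the complex is necessarily high-spin.
Configuration: e² t₂¹.
Orbital CFSE = 2(-0.6) + 1(0.4) = -0.8Δt = -0.8 × 4990 = -3992 cm⁻¹.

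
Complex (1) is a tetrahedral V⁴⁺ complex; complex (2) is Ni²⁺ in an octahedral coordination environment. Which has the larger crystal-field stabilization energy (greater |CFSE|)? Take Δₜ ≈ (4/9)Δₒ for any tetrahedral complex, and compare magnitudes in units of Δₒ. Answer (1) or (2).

(2)

(1): V is in group 5, so V⁴⁺ is d¹ (5 − 4 = 1); With tetrahedral geometry the complex is necessarily high-spin; e^1 t2^0, CFSE = -0.6Δₜ ≈ -0.27Δₒ.
(2): Ni sits in group 10; removing 2 electrons leaves Ni²⁺ with 10 − 2 = 8 d electrons; t₂g⁶ eg², CFSE = -1.2Δₒ.
So (2) has the larger |CFSE|.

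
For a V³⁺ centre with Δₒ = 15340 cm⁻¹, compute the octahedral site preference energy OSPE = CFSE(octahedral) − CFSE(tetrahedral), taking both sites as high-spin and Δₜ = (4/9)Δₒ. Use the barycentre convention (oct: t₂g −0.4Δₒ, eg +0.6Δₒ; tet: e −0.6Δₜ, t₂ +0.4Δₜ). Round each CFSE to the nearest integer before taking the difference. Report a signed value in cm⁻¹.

Group 5 minus oxidation state +3 gives a d² configuration for V³⁺.
Octahedral high-spin t2g^2 e_g^0: CFSE = -0.8 × 15340 = -12272 cm⁻¹.
In a tetrahedral site the filling is e^2 t2^0: CFSE(tet) = -1.2Δₜ = -1.2 × (4/9)(15340) = -8181 cm⁻¹.
OSPE = CFSE(oct) − CFSE(tet) = -12272 − (-8181) = -4091 cm⁻¹.

-4091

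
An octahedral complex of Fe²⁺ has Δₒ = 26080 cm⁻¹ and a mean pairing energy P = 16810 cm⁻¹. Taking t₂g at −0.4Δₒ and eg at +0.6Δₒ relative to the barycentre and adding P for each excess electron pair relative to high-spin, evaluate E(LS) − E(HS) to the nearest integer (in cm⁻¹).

-18540

Fe²⁺: group 8, so d-count = 8 − 2 = 6.
High-spin: t₂g⁴ eg², CFSE = -0.4Δₒ = -10432 cm⁻¹.
Low-spin: t₂g⁶ eg⁰, orbital CFSE = -2.4Δₒ = -62592 cm⁻¹; plus 2 excess pairs × P = +33620 cm⁻¹; total -28972 cm⁻¹.
Thus E(LS) − E(HS) = -18540 cm⁻¹.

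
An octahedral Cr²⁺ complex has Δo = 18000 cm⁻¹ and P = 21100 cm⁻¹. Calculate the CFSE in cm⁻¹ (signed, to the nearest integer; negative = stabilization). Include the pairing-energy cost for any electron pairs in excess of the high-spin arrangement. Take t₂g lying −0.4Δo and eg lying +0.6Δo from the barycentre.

-10800

Cr is in group 6, so Cr²⁺ is d⁴ (6 − 2 = 4).
Δo < P, so pairing is avoided: the ground state is high-spin.
Filling d⁴ accordingly: t₂g³ eg¹.
Orbital CFSE = -0.6Δo = -0.6 × 18000 = -10800 cm⁻¹.
High-spin has no excess pairs, so no pairing correction applies.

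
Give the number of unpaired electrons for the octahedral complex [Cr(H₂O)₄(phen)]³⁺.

Ligand charges: 4×(+0) from H₂O and 1×(+0) from phen sum to +0; with overall charge +3, Cr is +3.
Cr sits in group 6; removing 3 electrons leaves Cr³⁺ with 6 − 3 = 3 d electrons.
Configuration: t2g^3 e_g^0, giving 3 unpaired electrons.

3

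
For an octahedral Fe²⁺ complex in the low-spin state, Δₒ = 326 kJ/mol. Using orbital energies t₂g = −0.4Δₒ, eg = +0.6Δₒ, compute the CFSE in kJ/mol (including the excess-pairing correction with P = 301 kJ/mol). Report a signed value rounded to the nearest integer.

-180

Group 8 minus oxidation state +2 gives a d⁶ configuration for Fe²⁺.
Electron filling gives t₂g⁶ eg⁰.
The orbital stabilization is -2.4Δₒ = -2.4 × 326 = -782 kJ/mol.
Relative to high-spin t₂g⁴ eg² (1 paired), the low-spin configuration has 2 additional pairs, contributing +2 × 301 = +602 kJ/mol.
Net CFSE = -782 + 602 = -180 kJ/mol.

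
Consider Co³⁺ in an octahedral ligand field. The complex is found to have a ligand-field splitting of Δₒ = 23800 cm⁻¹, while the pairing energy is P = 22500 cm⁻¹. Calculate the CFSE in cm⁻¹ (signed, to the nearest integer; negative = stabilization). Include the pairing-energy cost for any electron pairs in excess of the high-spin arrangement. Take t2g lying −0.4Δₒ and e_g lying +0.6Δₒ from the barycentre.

-12120

Group 9 minus oxidation state +3 gives a d⁶ configuration for Co³⁺.
With Δₒ > P the complex is low-spin.
Filling d⁶ accordingly: t2g^6 e_g^0.
Orbital CFSE = -2.4Δₒ = -2.4 × 23800 = -57120 cm⁻¹.
Excess pairs vs high-spin: 3 − 1 = 2; pairing cost = +45000 cm⁻¹.
Net CFSE = -57120 + 45000 = -12120 cm⁻¹.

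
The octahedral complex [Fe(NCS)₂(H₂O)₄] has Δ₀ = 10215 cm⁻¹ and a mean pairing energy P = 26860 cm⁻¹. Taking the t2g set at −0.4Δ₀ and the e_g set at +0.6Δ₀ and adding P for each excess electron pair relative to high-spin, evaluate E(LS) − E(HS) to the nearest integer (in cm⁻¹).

Ligand charges: 2×(-1) from NCS⁻ and 4×(+0) from H₂O sum to -2; with overall charge +0, Fe is +2.
Group 8 minus oxidation state +2 gives a d⁶ configuration for Fe²⁺.
High-spin d⁶ fills as t2g^4 e_g^2 with CFSE 4(−0.4) + 2(+0.6) = -0.4Δ₀ = -4086 cm⁻¹.
Low-spin: t2g^6 e_g^0, orbital CFSE = -2.4Δ₀ = -24516 cm⁻¹; plus 2 excess pairs × P = +53720 cm⁻¹; total 29204 cm⁻¹.
Thus E(LS) − E(HS) = 33290 cm⁻¹.

33290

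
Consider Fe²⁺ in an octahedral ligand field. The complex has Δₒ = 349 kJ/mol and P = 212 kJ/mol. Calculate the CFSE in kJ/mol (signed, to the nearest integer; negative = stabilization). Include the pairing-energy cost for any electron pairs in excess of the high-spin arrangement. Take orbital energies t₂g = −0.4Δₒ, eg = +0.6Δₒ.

Fe is in group 8, so Fe²⁺ is d⁶ (8 − 2 = 6).
Here Δₒ > P (349 > 212), so the low-spin state is favoured.
Configuration: t₂g⁶ eg⁰.
Orbital CFSE = -2.4Δₒ = -2.4 × 349 = -838 kJ/mol.
Excess pairs vs high-spin: 3 − 1 = 2; pairing cost = +424 kJ/mol.
Net CFSE = -838 + 424 = -414 kJ/mol.

-414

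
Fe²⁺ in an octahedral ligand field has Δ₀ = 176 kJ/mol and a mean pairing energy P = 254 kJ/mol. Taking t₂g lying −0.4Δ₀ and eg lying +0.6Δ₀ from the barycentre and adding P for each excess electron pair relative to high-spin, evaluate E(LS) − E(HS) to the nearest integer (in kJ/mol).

Fe²⁺: group 8, so d-count = 8 − 2 = 6.
In the high-spin limit (t₂g⁴ eg²) the orbital term is -0.4Δ₀ = -70 kJ/mol, with no excess pairing.
Low-spin t₂g⁶ eg⁰ gives -2.4Δ₀ = -422 kJ/mol, but forming 2 extra pairs costs 2P = 508 kJ/mol, so E(LS) = -422 + 508 = 86 kJ/mol.
E(LS) − E(HS) = 86 − (-70) = 156 kJ/mol.

156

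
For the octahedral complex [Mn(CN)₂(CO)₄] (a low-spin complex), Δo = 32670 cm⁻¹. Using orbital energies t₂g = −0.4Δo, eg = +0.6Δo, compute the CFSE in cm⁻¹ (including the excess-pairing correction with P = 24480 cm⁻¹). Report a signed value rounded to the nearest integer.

-16380

Ligand charges: 2×(-1) from CN⁻ and 4×(+0) from CO sum to -2; with overall charge +0, Mn is +2.
Mn sits in group 7; removing 2 electrons leaves Mn²⁺ with 7 − 2 = 5 d electrons.
The d⁵ electrons fill as t₂g⁵ eg⁰.
CFSE(orbital) = 5×(-0.4Δo) + 0×(0.6Δo) = -2.0Δo; with Δo = 32670 cm⁻¹ that is -65340 cm⁻¹.
Relative to high-spin t₂g³ eg² (0 paired), the low-spin configuration has 2 additional pairs, contributing +2 × 24480 = +48960 cm⁻¹.
Overall CFSE = -65340 + 48960 = -16380 cm⁻¹.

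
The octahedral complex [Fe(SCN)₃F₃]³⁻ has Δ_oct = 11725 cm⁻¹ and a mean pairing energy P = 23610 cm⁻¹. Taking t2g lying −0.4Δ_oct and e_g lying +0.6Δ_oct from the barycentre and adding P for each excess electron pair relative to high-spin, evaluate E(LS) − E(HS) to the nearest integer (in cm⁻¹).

23770

Ligand charges: 3×(-1) from SCN⁻ and 3×(-1) from F⁻ sum to -6; with overall charge -3, Fe is +3.
Fe sits in group 8; removing 3 electrons leaves Fe³⁺ with 8 − 3 = 5 d electrons.
In the high-spin limit (t2g^3 e_g^2) the orbital term is 0.0Δ_oct = 0 cm⁻¹, with no excess pairing.
Low-spin: t2g^5 e_g^0, orbital CFSE = -2.0Δ_oct = -23450 cm⁻¹; plus 2 excess pairs × P = +47220 cm⁻¹; total 23770 cm⁻¹.
The difference is 23770 − (0) = 23770 cm⁻¹, so high-spin lies lower.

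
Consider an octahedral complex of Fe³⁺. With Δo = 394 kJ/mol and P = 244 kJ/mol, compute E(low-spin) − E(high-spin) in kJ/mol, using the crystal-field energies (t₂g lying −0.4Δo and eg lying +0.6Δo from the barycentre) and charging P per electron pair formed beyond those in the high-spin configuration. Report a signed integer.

Fe is in group 8, so Fe³⁺ is d⁵ (8 − 3 = 5).
In the high-spin limit (t₂g³ eg²) the orbital term is 0.0Δo = 0 kJ/mol, with no excess pairing.
For low-spin the configuration is t₂g⁵ eg⁰: orbital energy -2.0 × 394 = -788 kJ/mol, and 2 additional pairs relative to high-spin add 488 kJ/mol, giving -300 kJ/mol.
E(LS) − E(HS) = -300 − (0) = -300 kJ/mol.

-300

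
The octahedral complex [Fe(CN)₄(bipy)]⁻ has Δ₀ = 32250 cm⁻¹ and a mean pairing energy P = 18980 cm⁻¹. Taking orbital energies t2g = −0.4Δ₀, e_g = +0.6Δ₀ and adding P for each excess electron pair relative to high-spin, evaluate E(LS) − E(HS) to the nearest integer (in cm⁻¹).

-26540

Ligand charges: 4×(-1) from CN⁻ and 1×(+0) from bipy sum to -4; with overall charge -1, Fe is +3.
Fe sits in group 8; removing 3 electrons leaves Fe³⁺ with 8 − 3 = 5 d electrons.
In the high-spin limit (t2g^3 e_g^2) the orbital term is 0.0Δ₀ = 0 cm⁻¹, with no excess pairing.
Low-spin: t2g^5 e_g^0, orbital CFSE = -2.0Δ₀ = -64500 cm⁻¹; plus 2 excess pairs × P = +37960 cm⁻¹; total -26540 cm⁻¹.
E(LS) − E(HS) = -26540 − (0) = -26540 cm⁻¹.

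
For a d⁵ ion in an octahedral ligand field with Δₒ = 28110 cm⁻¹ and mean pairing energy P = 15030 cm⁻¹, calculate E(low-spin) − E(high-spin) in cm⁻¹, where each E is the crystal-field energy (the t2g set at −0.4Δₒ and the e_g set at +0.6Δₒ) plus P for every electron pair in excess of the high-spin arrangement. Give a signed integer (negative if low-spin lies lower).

-26160

High-spin d⁵ fills as t2g^3 e_g^2 with CFSE 3(−0.4) + 2(+0.6) = 0.0Δₒ = 0 cm⁻¹.
Low-spin: t2g^5 e_g^0, orbital CFSE = -2.0Δₒ = -56220 cm⁻¹; plus 2 excess pairs × P = +30060 cm⁻¹; total -26160 cm⁻¹.
E(LS) − E(HS) = -26160 − (0) = -26160 cm⁻¹.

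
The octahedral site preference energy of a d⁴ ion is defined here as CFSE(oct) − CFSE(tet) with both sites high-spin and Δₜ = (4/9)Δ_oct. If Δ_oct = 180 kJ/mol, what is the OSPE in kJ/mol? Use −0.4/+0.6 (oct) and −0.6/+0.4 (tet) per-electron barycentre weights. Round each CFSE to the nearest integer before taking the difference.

-76

In an octahedral site d⁴ (HS) is t₂g³ eg¹, giving CFSE(oct) = -0.6Δ_oct = -108 kJ/mol.
Tetrahedral: e² t₂², CFSE = 2(−0.6) + 2(+0.4) = -0.4Δₜ = -0.4 × (4/9) × 180 = -32 kJ/mol.
Subtracting, OSPE = -108 − (-32) = -76 kJ/mol.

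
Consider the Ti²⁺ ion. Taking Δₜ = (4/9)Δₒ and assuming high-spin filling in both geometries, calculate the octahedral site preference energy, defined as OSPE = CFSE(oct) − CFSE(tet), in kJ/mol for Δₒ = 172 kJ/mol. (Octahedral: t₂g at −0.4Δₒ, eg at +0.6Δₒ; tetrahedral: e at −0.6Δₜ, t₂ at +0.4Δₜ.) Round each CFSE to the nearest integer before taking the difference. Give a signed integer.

-46

Ti²⁺: group 4, so d-count = 4 − 2 = 2.
In an octahedral site d² (HS) is t2g^2 e_g^0, giving CFSE(oct) = -0.8Δₒ = -138 kJ/mol.
Tetrahedral e^2 t2^0 gives -1.2Δₜ = -1.2 × (4/9) × 172 = -92 kJ/mol.
Subtracting, OSPE = -138 − (-92) = -46 kJ/mol.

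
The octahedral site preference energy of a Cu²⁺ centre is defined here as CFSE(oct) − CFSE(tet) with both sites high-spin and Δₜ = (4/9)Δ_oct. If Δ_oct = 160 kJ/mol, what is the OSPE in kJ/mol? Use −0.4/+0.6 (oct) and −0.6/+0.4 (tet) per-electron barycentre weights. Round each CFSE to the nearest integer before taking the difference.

Cu²⁺: group 11, so d-count = 11 − 2 = 9.
In an octahedral site d⁹ (HS) is t2g^6 e_g^3, giving CFSE(oct) = -0.6Δ_oct = -96 kJ/mol.
In a tetrahedral site the filling is e^4 t2^5: CFSE(tet) = -0.4Δₜ = -0.4 × (4/9)(160) = -28 kJ/mol.
OSPE = -96 − (-28) = -68 kJ/mol.

-68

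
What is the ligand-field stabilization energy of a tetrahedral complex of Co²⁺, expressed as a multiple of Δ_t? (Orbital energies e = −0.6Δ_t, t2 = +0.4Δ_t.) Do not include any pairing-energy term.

-1.2 Δ_t

Group 9 minus oxidation state +2 gives a d⁷ configuration for Co²⁺.
Tetrahedral splitting is small, so the complex is high-spin.
Configuration: e^4 t2^3.
CFSE = 4(-0.6Δ_t) + 3(0.4Δ_t) = -2.4Δ_t + 1.2Δ_t = -1.2Δ_t.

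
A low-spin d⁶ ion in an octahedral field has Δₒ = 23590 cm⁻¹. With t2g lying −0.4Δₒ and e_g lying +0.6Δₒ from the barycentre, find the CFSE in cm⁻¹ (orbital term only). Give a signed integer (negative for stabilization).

-56616

Electron filling gives t2g^6 e_g^0.
CFSE(orbital) = 6×(-0.4Δₒ) + 0×(0.6Δₒ) = -2.4Δₒ; with Δₒ = 23590 cm⁻¹ that is -56616 cm⁻¹.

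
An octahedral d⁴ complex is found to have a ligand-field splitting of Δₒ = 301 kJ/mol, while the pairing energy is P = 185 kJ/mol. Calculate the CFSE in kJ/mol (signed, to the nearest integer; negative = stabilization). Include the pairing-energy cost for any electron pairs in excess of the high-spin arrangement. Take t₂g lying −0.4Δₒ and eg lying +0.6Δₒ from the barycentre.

-297

Since Δₒ = 301 kJ/mol > P = 185 kJ/mol, the complex adopts the low-spin configuration.
That gives t₂g⁴ eg⁰.
Orbital CFSE = -1.6Δₒ = -1.6 × 301 = -482 kJ/mol.
Excess pairs vs high-spin: 1 − 0 = 1; pairing cost = +185 kJ/mol.
Net CFSE = -482 + 185 = -297 kJ/mol.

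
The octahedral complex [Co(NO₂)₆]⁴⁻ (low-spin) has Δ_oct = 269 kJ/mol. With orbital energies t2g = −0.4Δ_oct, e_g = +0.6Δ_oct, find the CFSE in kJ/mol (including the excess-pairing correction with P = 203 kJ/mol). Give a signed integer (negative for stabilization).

Each NO₂⁻ contributes -1; 6 × (-1) = -6. With overall charge -4, Co is in the +2 oxidation state.
Co is in group 9, so Co²⁺ is d⁷ (9 − 2 = 7).
Configuration: t2g^6 e_g^1.
Orbital CFSE = 6(-0.4) + 1(0.6) = -1.8Δ_oct = -1.8 × 269 = -484 kJ/mol.
Pairing penalty: 3 pairs vs 2 in the high-spin reference → 1 extra × P = 203 kJ/mol.
Combining: -484 + 203 = -281 kJ/mol.

-281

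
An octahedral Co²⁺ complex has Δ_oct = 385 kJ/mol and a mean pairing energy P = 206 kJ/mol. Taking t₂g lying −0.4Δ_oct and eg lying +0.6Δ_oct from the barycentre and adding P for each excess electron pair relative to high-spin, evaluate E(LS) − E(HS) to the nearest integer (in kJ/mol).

-179

Group 9 minus oxidation state +2 gives a d⁷ configuration for Co²⁺.
In the high-spin limit (t₂g⁵ eg²) the orbital term is -0.8Δ_oct = -308 kJ/mol, with no excess pairing.
Low-spin: t₂g⁶ eg¹, orbital CFSE = -1.8Δ_oct = -693 kJ/mol; plus 1 excess pair × P = +206 kJ/mol; total -487 kJ/mol.
E(LS) − E(HS) = -487 − (-308) = -179 kJ/mol.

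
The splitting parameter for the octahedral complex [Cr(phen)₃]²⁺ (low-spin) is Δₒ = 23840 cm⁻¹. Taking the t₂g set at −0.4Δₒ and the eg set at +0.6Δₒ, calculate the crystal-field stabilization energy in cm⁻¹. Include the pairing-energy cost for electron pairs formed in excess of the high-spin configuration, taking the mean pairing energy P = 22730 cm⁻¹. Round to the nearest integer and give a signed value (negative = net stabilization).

-15414

phen is neutral, so the +2 overall charge sits on Cr: oxidation state +2.
Group 6 minus oxidation state +2 gives a d⁴ configuration for Cr²⁺.
Electron filling gives t₂g⁴ eg⁰.
Orbital CFSE = 4(-0.4) + 0(0.6) = -1.6Δₒ = -1.6 × 23840 = -38144 cm⁻¹.
High-spin d⁴ would be t₂g³ eg¹ with 0 pairs; low-spin has 1, so 1 excess pair costs +1P = +22730 cm⁻¹.
Combining: -38144 + 22730 = -15414 cm⁻¹.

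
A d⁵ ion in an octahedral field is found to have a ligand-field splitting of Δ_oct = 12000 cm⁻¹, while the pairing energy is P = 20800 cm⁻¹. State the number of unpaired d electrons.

Here Δ_oct < P (12000 < 20800), so the high-spin state is favoured.
Filling d⁵ accordingly: t₂g³ eg².
Unpaired electrons: 5.

5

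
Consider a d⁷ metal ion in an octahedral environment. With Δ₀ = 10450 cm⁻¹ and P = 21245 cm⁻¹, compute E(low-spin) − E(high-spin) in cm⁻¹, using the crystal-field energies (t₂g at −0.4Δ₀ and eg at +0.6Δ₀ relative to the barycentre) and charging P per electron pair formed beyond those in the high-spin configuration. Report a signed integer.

10795

High-spin d⁷ fills as t₂g⁵ eg² with CFSE 5(−0.4) + 2(+0.6) = -0.8Δ₀ = -8360 cm⁻¹.
Low-spin: t₂g⁶ eg¹, orbital CFSE = -1.8Δ₀ = -18810 cm⁻¹; plus 1 excess pair × P = +21245 cm⁻¹; total 2435 cm⁻¹.
The difference is 2435 − (-8360) = 10795 cm⁻¹, so high-spin lies lower.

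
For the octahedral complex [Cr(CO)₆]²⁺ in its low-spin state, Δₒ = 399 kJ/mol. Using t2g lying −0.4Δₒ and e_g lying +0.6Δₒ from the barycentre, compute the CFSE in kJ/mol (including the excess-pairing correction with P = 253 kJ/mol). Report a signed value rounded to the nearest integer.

CO is neutral, so the +2 overall charge sits on Cr: oxidation state +2.
Cr sits in group 6; removing 2 electrons leaves Cr²⁺ with 6 − 2 = 4 d electrons.
Electron filling gives t2g^4 e_g^0.
CFSE(orbital) = 4×(-0.4Δₒ) + 0×(0.6Δₒ) = -1.6Δₒ; with Δₒ = 399 kJ/mol that is -638 kJ/mol.
Relative to high-spin t2g^3 e_g^1 (0 paired), the low-spin configuration has 1 additional pair, contributing +1 × 253 = +253 kJ/mol.
Combining: -638 + 253 = -385 kJ/mol.

-385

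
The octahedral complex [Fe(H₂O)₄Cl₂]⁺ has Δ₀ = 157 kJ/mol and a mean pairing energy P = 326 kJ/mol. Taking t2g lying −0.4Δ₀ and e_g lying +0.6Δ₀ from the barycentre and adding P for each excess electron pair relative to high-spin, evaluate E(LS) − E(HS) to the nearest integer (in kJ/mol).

Ligand charges: 4×(+0) from H₂O and 2×(-1) from Cl⁻ sum to -2; with overall charge +1, Fe is +3.
Fe is in group 8, so Fe³⁺ is d⁵ (8 − 3 = 5).
In the high-spin limit (t2g^3 e_g^2) the orbital term is 0.0Δ₀ = 0 kJ/mol, with no excess pairing.
Low-spin: t2g^5 e_g^0, orbital CFSE = -2.0Δ₀ = -314 kJ/mol; plus 2 excess pairs × P = +652 kJ/mol; total 338 kJ/mol.
Thus E(LS) − E(HS) = 338 kJ/mol.

338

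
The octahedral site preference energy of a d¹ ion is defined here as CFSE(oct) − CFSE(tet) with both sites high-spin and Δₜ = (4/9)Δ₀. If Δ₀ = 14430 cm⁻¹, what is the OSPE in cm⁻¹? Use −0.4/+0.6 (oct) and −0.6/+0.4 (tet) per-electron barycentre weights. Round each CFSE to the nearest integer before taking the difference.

-1924

Octahedral (high-spin): t2g^1 e_g^0, CFSE = 1(−0.4) + 0(+0.6) = -0.4Δ₀ = -0.4 × 14430 = -5772 cm⁻¹.
Tetrahedral e^1 t2^0 gives -0.6Δₜ = -0.6 × (4/9) × 14430 = -3848 cm⁻¹.
OSPE = -5772 − (-3848) = -1924 cm⁻¹.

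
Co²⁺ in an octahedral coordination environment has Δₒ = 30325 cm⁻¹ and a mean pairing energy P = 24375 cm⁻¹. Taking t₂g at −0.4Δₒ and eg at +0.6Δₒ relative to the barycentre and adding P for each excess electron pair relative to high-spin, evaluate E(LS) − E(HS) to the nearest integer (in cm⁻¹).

-5950

Group 9 minus oxidation state +2 gives a d⁷ configuration for Co²⁺.
In the high-spin limit (t₂g⁵ eg²) the orbital term is -0.8Δₒ = -24260 cm⁻¹, with no excess pairing.
Low-spin: t₂g⁶ eg¹, orbital CFSE = -1.8Δₒ = -54585 cm⁻¹; plus 1 excess pair × P = +24375 cm⁻¹; total -30210 cm⁻¹.
The difference is -30210 − (-24260) = -5950 cm⁻¹, so low-spin lies lower.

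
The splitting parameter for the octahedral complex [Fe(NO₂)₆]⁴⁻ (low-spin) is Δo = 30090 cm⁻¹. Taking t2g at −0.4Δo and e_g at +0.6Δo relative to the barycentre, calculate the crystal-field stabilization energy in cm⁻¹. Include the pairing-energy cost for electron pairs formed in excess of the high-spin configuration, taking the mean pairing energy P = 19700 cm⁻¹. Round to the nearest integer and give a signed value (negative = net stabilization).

-32816

Each NO₂⁻ contributes -1; 6 × (-1) = -6. With overall charge -4, Fe is in the +2 oxidation state.
Fe is in group 8, so Fe²⁺ is d⁶ (8 − 2 = 6).
The d⁶ electrons fill as t2g^6 e_g^0.
Orbital CFSE = 6(-0.4) + 0(0.6) = -2.4Δo = -2.4 × 30090 = -72216 cm⁻¹.
Relative to high-spin t2g^4 e_g^2 (1 paired), the low-spin configuration has 2 additional pairs, contributing +2 × 19700 = +39400 cm⁻¹.
Net CFSE = -72216 + 39400 = -32816 cm⁻¹.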